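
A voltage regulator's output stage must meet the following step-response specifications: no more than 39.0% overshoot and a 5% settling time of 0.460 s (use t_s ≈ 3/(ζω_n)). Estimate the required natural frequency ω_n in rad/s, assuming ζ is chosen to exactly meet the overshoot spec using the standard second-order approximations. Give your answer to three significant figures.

ω_n ≈ 22.7 rad/s

Inverting the overshoot relation: ζ = |ln 0.390|/√(π² + ln²0.390) = 0.287.
From t_s ≈ 3/(ζω_n): ω_n = 3/(ζ·t_s) = 3/(0.287·0.460) = 22.7 rad/s.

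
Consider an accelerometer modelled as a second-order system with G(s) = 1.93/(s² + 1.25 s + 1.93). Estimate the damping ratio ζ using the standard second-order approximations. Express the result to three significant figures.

ζ ≈ 0.450

ω_n = √1.93 = 1.39 rad/s; ζ = 1.25/(2·1.39) = 0.450.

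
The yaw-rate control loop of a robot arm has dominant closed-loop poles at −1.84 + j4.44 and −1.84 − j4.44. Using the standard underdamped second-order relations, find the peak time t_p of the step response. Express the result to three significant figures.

t_p = π/ω_d with ω_d = 4.44 (the imaginary part), so t_p = 0.708 s.

t_p ≈ 0.708 s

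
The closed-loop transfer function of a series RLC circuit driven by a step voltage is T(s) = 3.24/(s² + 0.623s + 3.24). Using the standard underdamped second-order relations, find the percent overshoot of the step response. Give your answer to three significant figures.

Comparing the denominator to s² + 2ζω_n s + ω_n²: ω_n = √3.24 = 1.80 rad/s, and 2ζω_n = 0.623 so ζ = 0.623/(2·1.80) = 0.173.
%OS = 100·exp(−πζ/√(1−ζ²)) = 57.6%.

%OS ≈ 57.6%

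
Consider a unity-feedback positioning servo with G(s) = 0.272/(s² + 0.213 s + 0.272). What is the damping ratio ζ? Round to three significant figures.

Comparing the denominator to s² + 2ζω_n s + ω_n²: ω_n = √0.272 = 0.522 rad/s, and 2ζω_n = 0.213 so ζ = 0.213/(2·0.522) = 0.204.

ζ ≈ 0.204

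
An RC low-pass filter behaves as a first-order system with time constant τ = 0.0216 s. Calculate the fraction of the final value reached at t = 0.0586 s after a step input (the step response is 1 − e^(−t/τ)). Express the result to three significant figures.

y(t)/y_∞ = 1 − e^(−t/τ) = 1 − e^(−0.0586/0.0216) = 1 − e^(−2.71) = 0.934.

y/y_∞ ≈ 0.934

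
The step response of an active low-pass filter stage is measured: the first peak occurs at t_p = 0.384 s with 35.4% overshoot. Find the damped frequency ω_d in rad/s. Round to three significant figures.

ω_d ≈ 8.18 rad/s

t_p = π/ω_d, so ω_d = π/0.384 = 8.18 rad/s.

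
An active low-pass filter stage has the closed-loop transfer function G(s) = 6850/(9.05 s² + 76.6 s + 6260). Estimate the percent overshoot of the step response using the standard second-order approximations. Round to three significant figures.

%OS ≈ 59.9%

Dividing through by 9.05: denominator becomes s² + 8.464 s + 691.7.
So ω_n = √691.7 = 26.3 rad/s and ζ = 8.464/(2·26.3) = 0.161.
%OS = 100 e^{−πζ/√(1−ζ²)} with ζ = 0.161 gives 59.9%.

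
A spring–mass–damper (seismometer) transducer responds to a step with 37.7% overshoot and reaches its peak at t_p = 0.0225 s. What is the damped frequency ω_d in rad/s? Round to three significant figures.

ω_d ≈ 140 rad/s

t_p = π/ω_d, so ω_d = π/0.0225 = 140 rad/s.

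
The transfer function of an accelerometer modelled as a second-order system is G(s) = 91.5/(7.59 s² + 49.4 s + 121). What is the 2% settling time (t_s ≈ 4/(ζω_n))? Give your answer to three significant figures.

Dividing through by 7.59: denominator becomes s² + 6.509 s + 15.94.
So ω_n = √15.94 = 3.99 rad/s and ζ = 6.509/(2·3.99) = 0.815.
t_s ≈ 4/(ζω_n) = 1.23 s.

t_s ≈ 1.23 s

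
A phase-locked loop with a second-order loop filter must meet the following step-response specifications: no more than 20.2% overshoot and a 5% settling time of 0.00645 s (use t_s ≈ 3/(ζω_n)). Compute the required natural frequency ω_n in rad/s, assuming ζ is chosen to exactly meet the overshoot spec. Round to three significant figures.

ω_n ≈ 1030 rad/s

ζ = −ln(OS)/√(π² + (ln OS)²). With OS = 0.202, ln OS = −1.599 and ζ = 1.599/3.525 = 0.454.
Then ω_n = 3/(ζ t_s) = 3/(0.454 × 0.00645) = 1030 rad/s.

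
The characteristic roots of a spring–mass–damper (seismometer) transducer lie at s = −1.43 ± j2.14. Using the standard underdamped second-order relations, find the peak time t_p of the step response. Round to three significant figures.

t_p ≈ 1.47 s

t_p = π/ω_d with ω_d = 2.14 (the imaginary part), so t_p = 1.47 s.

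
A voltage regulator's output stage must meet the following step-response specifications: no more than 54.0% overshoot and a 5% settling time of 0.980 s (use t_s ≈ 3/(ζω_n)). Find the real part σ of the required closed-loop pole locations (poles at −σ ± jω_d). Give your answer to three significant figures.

The settling-time spec alone fixes σ = ζω_n = 3/t_s = 3/0.980 = 3.06.
(Overshoot then fixes ζ = 0.192 and hence ω_d = σ·√(1−ζ²)/ζ = 15.6 rad/s.)

σ ≈ 3.06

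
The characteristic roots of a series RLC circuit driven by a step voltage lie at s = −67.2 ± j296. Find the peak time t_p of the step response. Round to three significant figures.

t_p ≈ 0.0106 s

t_p = π/ω_d with ω_d = 296 (the imaginary part), so t_p = 0.0106 s.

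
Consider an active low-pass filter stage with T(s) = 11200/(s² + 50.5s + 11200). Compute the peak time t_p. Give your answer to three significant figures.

Comparing the denominator to s² + 2ζω_n s + ω_n²: ω_n = √11200 = 106 rad/s, and 2ζω_n = 50.5 so ζ = 50.5/(2·106) = 0.239.
ω_d = 106·√(1 − 0.239²) = 103 rad/s. Then t_p = π/ω_d = 0.0306 s.

t_p ≈ 0.0306 s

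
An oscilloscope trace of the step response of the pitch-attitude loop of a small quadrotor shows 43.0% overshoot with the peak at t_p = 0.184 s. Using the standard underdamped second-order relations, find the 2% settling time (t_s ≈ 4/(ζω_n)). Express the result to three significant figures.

t_s ≈ 0.872 s

ζ from %OS: ζ = |ln 0.430|/√(π²+ln²0.430) = 0.259.
From t_p = π/ω_d, ω_d = π/0.184 = 17.1 rad/s, so ω_n = ω_d/√(1−ζ²) = 17.7 rad/s.
t_s ≈ 4/(ζω_n) = 4/(0.259·17.7) = 0.872 s.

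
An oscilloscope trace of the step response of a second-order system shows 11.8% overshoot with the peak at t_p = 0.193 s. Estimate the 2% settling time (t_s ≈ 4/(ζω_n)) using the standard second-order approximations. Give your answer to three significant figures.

The overshoot fixes ζ = −ln(OS)/√(π²+ln²(OS)) = 0.562.
t_p = π/ω_d ⇒ ω_d = 16.3 rad/s; then ω_n = ω_d/√(1−ζ²) = 19.7 rad/s.
t_s ≈ 4/(ζω_n) = 4/(0.562·19.7) = 0.361 s.

t_s ≈ 0.361 s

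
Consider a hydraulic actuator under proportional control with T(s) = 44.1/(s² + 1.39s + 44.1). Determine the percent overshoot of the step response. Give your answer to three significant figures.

%OS ≈ 71.8%

Matching coefficients with s² + 2ζω_n s + ω_n² gives ω_n² = 44.1 ⇒ ω_n = 6.64 rad/s, and ζ = 1.39/(2ω_n) = 0.105.
%OS = 100·exp(−πζ/√(1−ζ²)) = 71.8%.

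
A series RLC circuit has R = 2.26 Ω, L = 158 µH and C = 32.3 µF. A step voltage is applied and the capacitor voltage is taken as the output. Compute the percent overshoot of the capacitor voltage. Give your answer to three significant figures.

For a series RLC circuit (capacitor voltage as output), ω_n = 1/√(LC) = 1/√(158 µH · 32.3 µF) = 14000 rad/s.
ζ = (R/2)·√(C/L) = (2.26/2)·√(32.3 µF/158 µH) = 0.511.
%OS = 100·exp(−πζ/√(1−ζ²)) = 15.5%.

%OS ≈ 15.5%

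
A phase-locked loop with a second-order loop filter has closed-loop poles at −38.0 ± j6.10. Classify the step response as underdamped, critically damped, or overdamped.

underdamped

Since the poles form a complex-conjugate pair with nonzero imaginary part, the response is underdamped.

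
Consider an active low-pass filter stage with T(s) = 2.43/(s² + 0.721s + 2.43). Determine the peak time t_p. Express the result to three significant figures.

t_p ≈ 2.07 s

ω_n = √2.43 = 1.56 rad/s; ζ = 0.721/(2·1.56) = 0.231.
The damped frequency ω_d = ω_n√(1−ζ²) = 1.52 rad/s. Then t_p = π/ω_d = 2.07 s.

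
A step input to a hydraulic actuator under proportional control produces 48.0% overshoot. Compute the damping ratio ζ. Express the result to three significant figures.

ζ ≈ 0.228

ζ = −ln(OS)/√(π² + (ln OS)²). With OS = 0.480, ln OS = −0.7340 and ζ = 0.7340/3.226 = 0.228.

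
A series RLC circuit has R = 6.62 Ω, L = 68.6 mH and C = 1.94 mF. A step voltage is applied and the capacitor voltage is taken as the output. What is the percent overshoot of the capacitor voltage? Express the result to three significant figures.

%OS ≈ 12.2%

For a series RLC circuit (capacitor voltage as output), ω_n = 1/√(LC) = 1/√(68.6 mH · 1.94 mF) = 86.7 rad/s.
ζ = (R/2)·√(C/L) = (6.62/2)·√(1.94 mF/68.6 mH) = 0.557.
%OS = 100 e^{−πζ/√(1−ζ²)} with ζ = 0.557 gives 12.2%.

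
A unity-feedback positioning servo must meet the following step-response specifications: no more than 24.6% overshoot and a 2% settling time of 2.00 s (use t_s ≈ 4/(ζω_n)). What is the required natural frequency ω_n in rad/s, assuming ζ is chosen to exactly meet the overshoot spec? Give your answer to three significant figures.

From %OS = 100·exp(−πζ/√(1−ζ²)), invert to get ζ = −ln(OS)/√(π² + ln²(OS)) with OS = 0.246.
−ln 0.246 = 1.402, so ζ = 1.402/√(π² + 1.967) = 0.408.
Then ω_n = 4/(ζ t_s) = 4/(0.408 × 2.00) = 4.91 rad/s.

ω_n ≈ 4.91 rad/s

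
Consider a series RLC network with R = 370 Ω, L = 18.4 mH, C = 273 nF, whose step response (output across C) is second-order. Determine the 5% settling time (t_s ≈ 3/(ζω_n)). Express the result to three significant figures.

t_s ≈ 0.000298 s

For a series RLC circuit (capacitor voltage as output), ω_n = 1/√(LC) = 1/√(18.4 mH · 273 nF) = 14100 rad/s.
ζ = (R/2)·√(C/L) = (370/2)·√(273 nF/18.4 mH) = 0.713.
t_s ≈ 3/(ζω_n) = 0.000298 s.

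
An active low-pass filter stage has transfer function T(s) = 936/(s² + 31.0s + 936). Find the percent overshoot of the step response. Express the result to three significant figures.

%OS ≈ 15.8%

Comparing the denominator to s² + 2ζω_n s + ω_n²: ω_n = √936 = 30.6 rad/s, and 2ζω_n = 31.0 so ζ = 31.0/(2·30.6) = 0.507.
%OS = 100·exp(−πζ/√(1−ζ²)) = 15.8%.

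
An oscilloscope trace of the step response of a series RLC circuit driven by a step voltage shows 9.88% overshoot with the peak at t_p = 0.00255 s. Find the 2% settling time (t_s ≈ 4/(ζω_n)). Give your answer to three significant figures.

From the overshoot, ζ = −ln(OS)/√(π²+ln²(OS)) = 0.593.
From t_p = π/ω_d, ω_d = π/0.00255 = 1230 rad/s, so ω_n = ω_d/√(1−ζ²) = 1530 rad/s.
t_s ≈ 4/(ζω_n) = 4/(0.593·1530) = 0.00441 s.

t_s ≈ 0.00441 s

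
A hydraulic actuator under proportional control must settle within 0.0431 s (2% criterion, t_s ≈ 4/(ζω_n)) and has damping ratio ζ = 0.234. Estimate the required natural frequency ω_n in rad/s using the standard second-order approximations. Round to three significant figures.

ω_n ≈ 397 rad/s

Rearranging t_s ≈ 4/(ζω_n) gives ω_n = 4/(ζ·t_s) = 4/(0.234 × 0.0431) = 397 rad/s.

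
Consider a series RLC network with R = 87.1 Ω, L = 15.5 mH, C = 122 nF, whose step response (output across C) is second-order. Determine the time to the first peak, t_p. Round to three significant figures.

t_p ≈ 0.000138 s

For a series RLC circuit (capacitor voltage as output), ω_n = 1/√(LC) = 1/√(15.5 mH · 122 nF) = 23000 rad/s.
ζ = (R/2)·√(C/L) = (87.1/2)·√(122 nF/15.5 mH) = 0.122.
ω_d = 23000·√(1 − 0.122²) = 22800 rad/s. t_p = π/ω_d = 0.000138 s.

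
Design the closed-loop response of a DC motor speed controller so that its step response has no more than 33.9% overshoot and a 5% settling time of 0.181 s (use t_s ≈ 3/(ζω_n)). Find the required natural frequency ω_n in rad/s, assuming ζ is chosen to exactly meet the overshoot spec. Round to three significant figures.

ω_n ≈ 50.9 rad/s

ζ = −ln(OS)/√(π² + (ln OS)²). With OS = 0.339, ln OS = −1.082 and ζ = 1.082/3.323 = 0.326.
From t_s ≈ 3/(ζω_n): ω_n = 3/(ζ·t_s) = 3/(0.326·0.181) = 50.9 rad/s.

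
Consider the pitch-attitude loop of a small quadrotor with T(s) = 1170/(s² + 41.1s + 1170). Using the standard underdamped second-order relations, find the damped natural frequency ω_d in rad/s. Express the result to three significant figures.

Matching coefficients with s² + 2ζω_n s + ω_n² gives ω_n² = 1170 ⇒ ω_n = 34.2 rad/s, and ζ = 41.1/(2ω_n) = 0.601.
The damped frequency ω_d = ω_n√(1−ζ²) = 27.3 rad/s.

ω_d ≈ 27.3 rad/s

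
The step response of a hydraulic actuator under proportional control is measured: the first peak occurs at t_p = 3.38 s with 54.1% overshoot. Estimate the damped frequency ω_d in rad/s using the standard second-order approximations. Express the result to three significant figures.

t_p = π/ω_d, so ω_d = π/3.38 = 0.929 rad/s.

ω_d ≈ 0.929 rad/s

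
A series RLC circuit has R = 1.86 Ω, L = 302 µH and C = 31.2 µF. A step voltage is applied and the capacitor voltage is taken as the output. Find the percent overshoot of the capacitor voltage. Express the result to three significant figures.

%OS ≈ 37.4%

For a series RLC circuit (capacitor voltage as output), ω_n = 1/√(LC) = 1/√(302 µH · 31.2 µF) = 10300 rad/s.
ζ = (R/2)·√(C/L) = (1.86/2)·√(31.2 µF/302 µH) = 0.299.
Overshoot: exp(−π·0.299/√(1−0.299²)) = 0.374, i.e. 37.4%.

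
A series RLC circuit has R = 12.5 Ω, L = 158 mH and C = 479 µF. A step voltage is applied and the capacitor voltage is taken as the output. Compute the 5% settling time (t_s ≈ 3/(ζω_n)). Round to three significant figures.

For a series RLC circuit (capacitor voltage as output), ω_n = 1/√(LC) = 1/√(158 mH · 479 µF) = 115 rad/s.
ζ = (R/2)·√(C/L) = (12.5/2)·√(479 µF/158 mH) = 0.344.
t_s ≈ 3/(ζω_n) = 0.0758 s.

t_s ≈ 0.0758 s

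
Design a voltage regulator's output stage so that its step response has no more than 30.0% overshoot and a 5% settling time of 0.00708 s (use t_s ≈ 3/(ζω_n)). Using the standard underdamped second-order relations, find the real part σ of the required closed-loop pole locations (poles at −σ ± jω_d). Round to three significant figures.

The settling-time spec alone fixes σ = ζω_n = 3/t_s = 3/0.00708 = 424.
(Overshoot then fixes ζ = 0.358 and hence ω_d = σ·√(1−ζ²)/ζ = 1110 rad/s.)

σ ≈ 424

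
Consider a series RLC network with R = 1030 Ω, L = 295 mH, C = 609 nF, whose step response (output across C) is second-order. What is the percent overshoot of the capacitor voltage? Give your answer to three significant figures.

%OS ≈ 3.16%

For a series RLC circuit (capacitor voltage as output), ω_n = 1/√(LC) = 1/√(295 mH · 609 nF) = 2360 rad/s.
ζ = (R/2)·√(C/L) = (1030/2)·√(609 nF/295 mH) = 0.740.
%OS = 100·exp(−πζ/√(1−ζ²)) = 3.16%.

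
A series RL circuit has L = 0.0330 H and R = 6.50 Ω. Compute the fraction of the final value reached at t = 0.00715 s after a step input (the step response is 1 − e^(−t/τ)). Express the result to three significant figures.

τ = L/R = 0.0330/6.50 = 0.00508 s.
y(t)/y_∞ = 1 − e^(−t/τ) = 1 − e^(−0.00715/0.00508) = 1 − e^(−1.41) = 0.755.

y/y_∞ ≈ 0.755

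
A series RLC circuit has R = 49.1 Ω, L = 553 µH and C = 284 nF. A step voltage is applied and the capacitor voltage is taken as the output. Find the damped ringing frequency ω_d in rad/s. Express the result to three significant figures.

ω_d ≈ 66300 rad/s

For a series RLC circuit (capacitor voltage as output), ω_n = 1/√(LC) = 1/√(553 µH · 284 nF) = 79800 rad/s.
ζ = (R/2)·√(C/L) = (49.1/2)·√(284 nF/553 µH) = 0.556.
The damped frequency ω_d = ω_n√(1−ζ²) = 66300 rad/s.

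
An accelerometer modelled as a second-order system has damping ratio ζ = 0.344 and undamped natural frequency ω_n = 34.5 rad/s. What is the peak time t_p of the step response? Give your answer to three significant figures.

t_p ≈ 0.0970 s

The damped frequency is ω_d = ω_n√(1−ζ²) = 34.5·√(1−0.118) = 32.4 rad/s.
Peak time t_p = π/ω_d = π/32.4 = 0.0970 s.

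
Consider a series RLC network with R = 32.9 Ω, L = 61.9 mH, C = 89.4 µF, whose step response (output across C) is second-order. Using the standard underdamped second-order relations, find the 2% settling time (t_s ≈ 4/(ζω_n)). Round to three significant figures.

t_s ≈ 0.0151 s

For a series RLC circuit (capacitor voltage as output), ω_n = 1/√(LC) = 1/√(61.9 mH · 89.4 µF) = 425 rad/s.
ζ = (R/2)·√(C/L) = (32.9/2)·√(89.4 µF/61.9 mH) = 0.625.
t_s ≈ 4/(ζω_n) = 0.0151 s.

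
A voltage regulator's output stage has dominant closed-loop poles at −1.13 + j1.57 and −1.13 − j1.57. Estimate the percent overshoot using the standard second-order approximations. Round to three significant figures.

With σ = 1.13, ω_d = 1.57: ω_n = √(σ²+ω_d²) = 1.93 rad/s, ζ = σ/ω_n = 0.584.
%OS = 100·exp(−πζ/√(1−ζ²)) = 10.4%.

%OS ≈ 10.4%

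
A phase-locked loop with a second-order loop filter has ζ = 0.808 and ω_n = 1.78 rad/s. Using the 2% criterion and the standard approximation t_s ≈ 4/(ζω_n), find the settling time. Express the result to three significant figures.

t_s ≈ 2.78 s

t_s ≈ 4/(ζω_n) = 4/(0.808 × 1.78) = 2.78 s.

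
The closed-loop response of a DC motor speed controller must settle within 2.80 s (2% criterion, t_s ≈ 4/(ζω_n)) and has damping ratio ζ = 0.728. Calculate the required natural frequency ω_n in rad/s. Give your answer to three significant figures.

ω_n ≈ 1.96 rad/s

Rearranging t_s ≈ 4/(ζω_n) gives ω_n = 4/(ζ·t_s) = 4/(0.728 × 2.80) = 1.96 rad/s.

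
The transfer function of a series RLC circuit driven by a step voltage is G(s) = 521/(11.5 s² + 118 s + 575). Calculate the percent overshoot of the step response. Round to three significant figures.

%OS ≈ 3.64%

Dividing through by 11.5: denominator becomes s² + 10.26 s + 50.00.
So ω_n = √50.00 = 7.07 rad/s and ζ = 10.26/(2·7.07) = 0.726.
%OS = 100 e^{−πζ/√(1−ζ²)} with ζ = 0.726 gives 3.64%.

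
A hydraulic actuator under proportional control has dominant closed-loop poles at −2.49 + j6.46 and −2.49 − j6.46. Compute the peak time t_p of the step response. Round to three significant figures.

t_p = π/ω_d with ω_d = 6.46 (the imaginary part), so t_p = 0.486 s.

t_p ≈ 0.486 s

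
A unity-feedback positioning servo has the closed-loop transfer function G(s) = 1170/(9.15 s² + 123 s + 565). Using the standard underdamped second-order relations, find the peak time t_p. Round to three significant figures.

Dividing through by 9.15: denominator becomes s² + 13.44 s + 61.75.
So ω_n = √61.75 = 7.86 rad/s and ζ = 13.44/(2·7.86) = 0.855.
ω_d = 7.86·√(1 − 0.855²) = 4.07 rad/s. t_p = π/ω_d = 0.772 s.

t_p ≈ 0.772 s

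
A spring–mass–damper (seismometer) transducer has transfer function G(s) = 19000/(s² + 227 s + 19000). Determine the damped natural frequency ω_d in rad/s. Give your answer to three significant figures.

ω_d ≈ 78.2 rad/s

Matching coefficients with s² + 2ζω_n s + ω_n² gives ω_n² = 19000 ⇒ ω_n = 138 rad/s, and ζ = 227/(2ω_n) = 0.823.
The damped frequency ω_d = ω_n√(1−ζ²) = 78.2 rad/s.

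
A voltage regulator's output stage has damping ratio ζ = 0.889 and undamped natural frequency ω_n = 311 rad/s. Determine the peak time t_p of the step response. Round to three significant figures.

The damped frequency is ω_d = ω_n√(1−ζ²) = 311·√(1−0.790) = 142 rad/s.
Peak time t_p = π/ω_d = π/142 = 0.0221 s.

t_p ≈ 0.0221 s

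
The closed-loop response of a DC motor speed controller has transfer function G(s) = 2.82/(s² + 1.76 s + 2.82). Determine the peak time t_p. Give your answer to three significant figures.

Matching coefficients with s² + 2ζω_n s + ω_n² gives ω_n² = 2.82 ⇒ ω_n = 1.68 rad/s, and ζ = 1.76/(2ω_n) = 0.524.
ω_d = ω_n√(1−ζ²) = 1.43 rad/s. Then t_p = π/ω_d = 2.20 s.

t_p ≈ 2.20 s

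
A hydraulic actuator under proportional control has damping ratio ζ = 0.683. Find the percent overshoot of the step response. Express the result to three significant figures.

%OS ≈ 5.30%

For an underdamped second-order system, %OS = 100·exp(−πζ/√(1−ζ²)).
πζ/√(1−ζ²) = π·0.683/√(1−0.466) = 2.938, so %OS = 100·e^(−2.938) = 5.30%.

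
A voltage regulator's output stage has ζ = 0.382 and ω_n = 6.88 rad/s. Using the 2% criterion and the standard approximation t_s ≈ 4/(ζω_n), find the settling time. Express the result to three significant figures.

t_s ≈ 4/(ζω_n) = 4/(0.382 × 6.88) = 1.52 s.

t_s ≈ 1.52 s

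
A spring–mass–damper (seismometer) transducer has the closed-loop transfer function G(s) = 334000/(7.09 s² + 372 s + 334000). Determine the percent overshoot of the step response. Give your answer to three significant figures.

Dividing through by 7.09: denominator becomes s² + 52.47 s + 47110.
So ω_n = √47110 = 217 rad/s and ζ = 52.47/(2·217) = 0.121.
Overshoot: exp(−π·0.121/√(1−0.121²)) = 0.682, i.e. 68.2%.

%OS ≈ 68.2%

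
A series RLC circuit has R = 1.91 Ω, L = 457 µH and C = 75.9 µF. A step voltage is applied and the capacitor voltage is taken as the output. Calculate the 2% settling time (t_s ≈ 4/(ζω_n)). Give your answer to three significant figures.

For a series RLC circuit (capacitor voltage as output), ω_n = 1/√(LC) = 1/√(457 µH · 75.9 µF) = 5370 rad/s.
ζ = (R/2)·√(C/L) = (1.91/2)·√(75.9 µF/457 µH) = 0.389.
t_s ≈ 4/(ζω_n) = 0.00191 s.

t_s ≈ 0.00191 s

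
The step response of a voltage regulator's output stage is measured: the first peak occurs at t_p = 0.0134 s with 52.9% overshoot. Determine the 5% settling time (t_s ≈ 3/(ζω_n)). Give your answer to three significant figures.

The overshoot fixes ζ = −ln(OS)/√(π²+ln²(OS)) = 0.199.
t_p = π/ω_d ⇒ ω_d = 234 rad/s; then ω_n = ω_d/√(1−ζ²) = 239 rad/s.
t_s ≈ 3/(ζω_n) = 3/(0.199·239) = 0.0631 s.

t_s ≈ 0.0631 s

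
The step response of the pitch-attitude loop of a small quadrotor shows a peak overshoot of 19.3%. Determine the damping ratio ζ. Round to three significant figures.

ζ ≈ 0.464

From %OS = 100·exp(−πζ/√(1−ζ²)), invert to get ζ = −ln(OS)/√(π² + ln²(OS)) with OS = 0.193.
−ln 0.193 = 1.645, so ζ = 1.645/√(π² + 2.706) = 0.464.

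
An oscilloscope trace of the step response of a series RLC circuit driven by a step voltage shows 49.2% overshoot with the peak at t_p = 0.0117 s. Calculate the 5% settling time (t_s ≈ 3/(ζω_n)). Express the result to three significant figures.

t_s ≈ 0.0495 s

ζ from %OS: ζ = |ln 0.492|/√(π²+ln²0.492) = 0.220.
From t_p = π/ω_d, ω_d = π/0.0117 = 269 rad/s, so ω_n = ω_d/√(1−ζ²) = 275 rad/s.
t_s ≈ 3/(ζω_n) = 3/(0.220·275) = 0.0495 s.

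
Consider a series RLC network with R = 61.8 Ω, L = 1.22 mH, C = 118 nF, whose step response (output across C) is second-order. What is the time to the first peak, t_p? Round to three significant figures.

t_p ≈ 0.0000396 s

For a series RLC circuit (capacitor voltage as output), ω_n = 1/√(LC) = 1/√(1.22 mH · 118 nF) = 83300 rad/s.
ζ = (R/2)·√(C/L) = (61.8/2)·√(118 nF/1.22 mH) = 0.304.
ω_d = ω_n√(1−ζ²) = 79400 rad/s. t_p = π/ω_d = 0.0000396 s.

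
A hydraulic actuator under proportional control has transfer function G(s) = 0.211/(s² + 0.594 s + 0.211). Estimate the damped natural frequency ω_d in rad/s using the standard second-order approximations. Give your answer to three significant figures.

ω_d ≈ 0.350 rad/s

Matching coefficients with s² + 2ζω_n s + ω_n² gives ω_n² = 0.211 ⇒ ω_n = 0.459 rad/s, and ζ = 0.594/(2ω_n) = 0.647.
ω_d = ω_n√(1−ζ²) = 0.350 rad/s.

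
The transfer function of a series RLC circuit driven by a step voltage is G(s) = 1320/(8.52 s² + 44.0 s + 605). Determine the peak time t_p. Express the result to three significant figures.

t_p ≈ 0.392 s

Dividing through by 8.52: denominator becomes s² + 5.164 s + 71.01.
So ω_n = √71.01 = 8.43 rad/s and ζ = 5.164/(2·8.43) = 0.306.
The damped frequency ω_d = ω_n√(1−ζ²) = 8.02 rad/s. t_p = π/ω_d = 0.392 s.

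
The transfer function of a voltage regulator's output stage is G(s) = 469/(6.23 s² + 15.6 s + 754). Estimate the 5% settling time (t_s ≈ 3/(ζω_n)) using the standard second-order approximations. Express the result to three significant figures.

Dividing through by 6.23: denominator becomes s² + 2.504 s + 121.0.
So ω_n = √121.0 = 11.0 rad/s and ζ = 2.504/(2·11.0) = 0.114.
t_s ≈ 3/(ζω_n) = 2.40 s.

t_s ≈ 2.40 s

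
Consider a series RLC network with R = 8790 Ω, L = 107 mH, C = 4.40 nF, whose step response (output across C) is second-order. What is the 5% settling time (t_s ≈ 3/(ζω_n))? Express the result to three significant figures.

For a series RLC circuit (capacitor voltage as output), ω_n = 1/√(LC) = 1/√(107 mH · 4.40 nF) = 46100 rad/s.
ζ = (R/2)·√(C/L) = (8790/2)·√(4.40 nF/107 mH) = 0.891.
t_s ≈ 3/(ζω_n) = 0.0000730 s.

t_s ≈ 0.0000730 s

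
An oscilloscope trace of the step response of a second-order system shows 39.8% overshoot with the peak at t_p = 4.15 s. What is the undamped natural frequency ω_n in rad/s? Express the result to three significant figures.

ω_n ≈ 0.789 rad/s

The overshoot fixes ζ = −ln(OS)/√(π²+ln²(OS)) = 0.281.
t_p = π/ω_d ⇒ ω_d = 0.757 rad/s; then ω_n = ω_d/√(1−ζ²) = 0.789 rad/s.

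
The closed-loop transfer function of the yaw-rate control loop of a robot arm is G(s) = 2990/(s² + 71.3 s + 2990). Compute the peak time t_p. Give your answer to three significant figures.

Comparing the denominator to s² + 2ζω_n s + ω_n²: ω_n = √2990 = 54.7 rad/s, and 2ζω_n = 71.3 so ζ = 71.3/(2·54.7) = 0.652.
ω_d = 54.7·√(1 − 0.652²) = 41.5 rad/s. Then t_p = π/ω_d = 0.0758 s.

t_p ≈ 0.0758 s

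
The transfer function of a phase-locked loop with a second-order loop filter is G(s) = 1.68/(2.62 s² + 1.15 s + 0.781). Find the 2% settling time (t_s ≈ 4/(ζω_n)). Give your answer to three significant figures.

t_s ≈ 18.2 s

Dividing through by 2.62: denominator becomes s² + 0.4389 s + 0.2981.
So ω_n = √0.2981 = 0.546 rad/s and ζ = 0.4389/(2·0.546) = 0.402.
t_s ≈ 4/(ζω_n) = 18.2 s.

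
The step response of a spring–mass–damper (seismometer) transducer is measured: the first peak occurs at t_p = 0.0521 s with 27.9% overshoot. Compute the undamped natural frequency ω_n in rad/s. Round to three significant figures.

ω_n ≈ 65.1 rad/s

The overshoot fixes ζ = −ln(OS)/√(π²+ln²(OS)) = 0.376.
From t_p = π/ω_d, ω_d = π/0.0521 = 60.3 rad/s, so ω_n = ω_d/√(1−ζ²) = 65.1 rad/s.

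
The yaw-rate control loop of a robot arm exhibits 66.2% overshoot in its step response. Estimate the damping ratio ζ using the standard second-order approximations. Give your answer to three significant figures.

From %OS = 100·exp(−πζ/√(1−ζ²)), invert to get ζ = −ln(OS)/√(π² + ln²(OS)) with OS = 0.662.
−ln 0.662 = 0.4125, so ζ = 0.4125/√(π² + 0.1701) = 0.130.

ζ ≈ 0.130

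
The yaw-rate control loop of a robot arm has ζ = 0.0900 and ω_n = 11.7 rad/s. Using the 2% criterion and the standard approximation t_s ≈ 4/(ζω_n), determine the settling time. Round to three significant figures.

t_s ≈ 4/(ζω_n) = 4/(0.0900 × 11.7) = 3.80 s.

t_s ≈ 3.80 s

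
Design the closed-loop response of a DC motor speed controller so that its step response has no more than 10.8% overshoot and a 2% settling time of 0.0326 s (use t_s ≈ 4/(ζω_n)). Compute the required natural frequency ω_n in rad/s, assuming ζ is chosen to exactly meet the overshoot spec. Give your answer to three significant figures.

Inverting the overshoot relation: ζ = |ln 0.108|/√(π² + ln²0.108) = 0.578.
From t_s ≈ 4/(ζω_n): ω_n = 4/(ζ·t_s) = 4/(0.578·0.0326) = 212 rad/s.

ω_n ≈ 212 rad/s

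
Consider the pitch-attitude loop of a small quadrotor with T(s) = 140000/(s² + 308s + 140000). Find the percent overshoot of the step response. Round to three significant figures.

%OS ≈ 24.2%

Matching coefficients with s² + 2ζω_n s + ω_n² gives ω_n² = 140000 ⇒ ω_n = 374 rad/s, and ζ = 308/(2ω_n) = 0.412.
Overshoot: exp(−π·0.412/√(1−0.412²)) = 0.242, i.e. 24.2%.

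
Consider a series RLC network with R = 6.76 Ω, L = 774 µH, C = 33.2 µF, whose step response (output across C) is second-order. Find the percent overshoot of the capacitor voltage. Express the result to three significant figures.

For a series RLC circuit (capacitor voltage as output), ω_n = 1/√(LC) = 1/√(774 µH · 33.2 µF) = 6240 rad/s.
ζ = (R/2)·√(C/L) = (6.76/2)·√(33.2 µF/774 µH) = 0.700.
%OS = 100 e^{−πζ/√(1−ζ²)} with ζ = 0.700 gives 4.60%.

%OS ≈ 4.60%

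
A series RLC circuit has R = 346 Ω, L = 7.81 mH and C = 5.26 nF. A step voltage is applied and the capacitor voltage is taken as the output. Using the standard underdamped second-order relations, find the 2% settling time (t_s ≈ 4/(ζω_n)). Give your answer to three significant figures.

t_s ≈ 0.000181 s

For a series RLC circuit (capacitor voltage as output), ω_n = 1/√(LC) = 1/√(7.81 mH · 5.26 nF) = 156000 rad/s.
ζ = (R/2)·√(C/L) = (346/2)·√(5.26 nF/7.81 mH) = 0.142.
t_s ≈ 4/(ζω_n) = 0.000181 s.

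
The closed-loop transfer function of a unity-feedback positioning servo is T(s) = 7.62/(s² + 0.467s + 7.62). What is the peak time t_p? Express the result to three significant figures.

Matching coefficients with s² + 2ζω_n s + ω_n² gives ω_n² = 7.62 ⇒ ω_n = 2.76 rad/s, and ζ = 0.467/(2ω_n) = 0.0846.
ω_d = 2.76·√(1 − 0.0846²) = 2.75 rad/s. Then t_p = π/ω_d = 1.14 s.

t_p ≈ 1.14 s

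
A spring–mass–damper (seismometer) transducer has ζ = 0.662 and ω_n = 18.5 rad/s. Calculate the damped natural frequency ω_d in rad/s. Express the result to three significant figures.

ω_d ≈ 13.9 rad/s

ω_d = ω_n√(1−ζ²) = 18.5·√0.562 = 13.9 rad/s.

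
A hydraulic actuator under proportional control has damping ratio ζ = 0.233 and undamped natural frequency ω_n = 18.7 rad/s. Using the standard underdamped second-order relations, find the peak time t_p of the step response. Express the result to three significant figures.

The damped frequency is ω_d = ω_n√(1−ζ²) = 18.7·√(1−0.0543) = 18.2 rad/s.
Peak time t_p = π/ω_d = π/18.2 = 0.173 s.

t_p ≈ 0.173 s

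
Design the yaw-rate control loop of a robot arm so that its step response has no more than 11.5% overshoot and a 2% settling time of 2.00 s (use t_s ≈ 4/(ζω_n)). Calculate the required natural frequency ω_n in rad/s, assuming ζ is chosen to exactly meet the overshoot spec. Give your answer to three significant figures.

ζ = −ln(OS)/√(π² + (ln OS)²). With OS = 0.115, ln OS = −2.163 and ζ = 2.163/3.814 = 0.567.
Then ω_n = 4/(ζ t_s) = 4/(0.567 × 2.00) = 3.53 rad/s.

ω_n ≈ 3.53 rad/s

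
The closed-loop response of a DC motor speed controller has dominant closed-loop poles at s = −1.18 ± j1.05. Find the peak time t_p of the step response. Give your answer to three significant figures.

t_p = π/ω_d with ω_d = 1.05 (the imaginary part), so t_p = 2.99 s.

t_p ≈ 2.99 s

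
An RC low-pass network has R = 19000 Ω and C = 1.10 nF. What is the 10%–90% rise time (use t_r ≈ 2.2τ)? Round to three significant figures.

τ = RC = 19000 × 1.10 nF = 0.0000209 s.
t_r ≈ 2.2τ = 0.0000460 s.

t_r ≈ 0.0000460 s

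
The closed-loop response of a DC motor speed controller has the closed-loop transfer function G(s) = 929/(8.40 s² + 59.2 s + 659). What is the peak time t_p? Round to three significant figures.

Dividing through by 8.40: denominator becomes s² + 7.048 s + 78.45.
So ω_n = √78.45 = 8.86 rad/s and ζ = 7.048/(2·8.86) = 0.398.
ω_d = ω_n√(1−ζ²) = 8.13 rad/s. t_p = π/ω_d = 0.387 s.

t_p ≈ 0.387 s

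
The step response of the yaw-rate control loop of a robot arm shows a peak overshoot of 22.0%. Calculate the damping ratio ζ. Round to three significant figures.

Inverting the overshoot relation: ζ = |ln 0.220|/√(π² + ln²0.220) = 0.434.

ζ ≈ 0.434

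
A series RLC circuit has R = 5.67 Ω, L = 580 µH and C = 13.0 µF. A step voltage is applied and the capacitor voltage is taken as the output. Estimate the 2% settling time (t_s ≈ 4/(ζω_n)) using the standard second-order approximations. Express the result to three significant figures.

t_s ≈ 0.000818 s

For a series RLC circuit (capacitor voltage as output), ω_n = 1/√(LC) = 1/√(580 µH · 13.0 µF) = 11500 rad/s.
ζ = (R/2)·√(C/L) = (5.67/2)·√(13.0 µF/580 µH) = 0.424.
t_s ≈ 4/(ζω_n) = 0.000818 s.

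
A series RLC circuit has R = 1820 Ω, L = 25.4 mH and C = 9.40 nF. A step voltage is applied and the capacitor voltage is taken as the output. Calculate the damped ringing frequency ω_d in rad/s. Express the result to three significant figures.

For a series RLC circuit (capacitor voltage as output), ω_n = 1/√(LC) = 1/√(25.4 mH · 9.40 nF) = 64700 rad/s.
ζ = (R/2)·√(C/L) = (1820/2)·√(9.40 nF/25.4 mH) = 0.554.
The damped frequency ω_d = ω_n√(1−ζ²) = 53900 rad/s.

ω_d ≈ 53900 rad/s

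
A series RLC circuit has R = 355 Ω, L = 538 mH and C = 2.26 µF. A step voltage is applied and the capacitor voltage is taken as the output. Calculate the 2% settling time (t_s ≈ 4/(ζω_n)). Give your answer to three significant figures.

For a series RLC circuit (capacitor voltage as output), ω_n = 1/√(LC) = 1/√(538 mH · 2.26 µF) = 907 rad/s.
ζ = (R/2)·√(C/L) = (355/2)·√(2.26 µF/538 mH) = 0.364.
t_s ≈ 4/(ζω_n) = 0.0121 s.

t_s ≈ 0.0121 s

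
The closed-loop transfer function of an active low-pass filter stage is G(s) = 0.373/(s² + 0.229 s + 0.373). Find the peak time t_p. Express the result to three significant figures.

t_p ≈ 5.24 s

Matching coefficients with s² + 2ζω_n s + ω_n² gives ω_n² = 0.373 ⇒ ω_n = 0.611 rad/s, and ζ = 0.229/(2ω_n) = 0.187.
The damped frequency ω_d = ω_n√(1−ζ²) = 0.600 rad/s. Then t_p = π/ω_d = 5.24 s.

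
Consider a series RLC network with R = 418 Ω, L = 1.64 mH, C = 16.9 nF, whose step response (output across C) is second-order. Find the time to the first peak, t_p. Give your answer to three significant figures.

t_p ≈ 0.0000223 s

For a series RLC circuit (capacitor voltage as output), ω_n = 1/√(LC) = 1/√(1.64 mH · 16.9 nF) = 190000 rad/s.
ζ = (R/2)·√(C/L) = (418/2)·√(16.9 nF/1.64 mH) = 0.671.
The damped frequency ω_d = ω_n√(1−ζ²) = 141000 rad/s. t_p = π/ω_d = 0.0000223 s.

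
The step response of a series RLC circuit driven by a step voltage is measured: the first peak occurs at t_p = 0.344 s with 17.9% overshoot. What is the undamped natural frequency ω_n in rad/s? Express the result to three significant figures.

The overshoot fixes ζ = −ln(OS)/√(π²+ln²(OS)) = 0.480.
t_p = π/ω_d ⇒ ω_d = 9.13 rad/s; then ω_n = ω_d/√(1−ζ²) = 10.4 rad/s.

ω_n ≈ 10.4 rad/s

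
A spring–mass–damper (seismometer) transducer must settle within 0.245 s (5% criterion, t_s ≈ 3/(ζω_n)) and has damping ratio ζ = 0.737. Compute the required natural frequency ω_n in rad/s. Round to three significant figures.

Rearranging t_s ≈ 3/(ζω_n) gives ω_n = 3/(ζ·t_s) = 3/(0.737 × 0.245) = 16.6 rad/s.

ω_n ≈ 16.6 rad/s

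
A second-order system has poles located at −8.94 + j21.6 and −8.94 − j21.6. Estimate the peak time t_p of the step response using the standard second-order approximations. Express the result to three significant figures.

t_p = π/ω_d with ω_d = 21.6 (the imaginary part), so t_p = 0.145 s.

t_p ≈ 0.145 s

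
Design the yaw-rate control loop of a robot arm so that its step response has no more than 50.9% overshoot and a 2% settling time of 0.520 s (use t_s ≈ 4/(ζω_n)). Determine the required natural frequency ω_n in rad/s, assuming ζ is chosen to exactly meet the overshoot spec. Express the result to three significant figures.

ζ = −ln(OS)/√(π² + (ln OS)²). With OS = 0.509, ln OS = −0.6753 and ζ = 0.6753/3.213 = 0.210.
From t_s ≈ 4/(ζω_n): ω_n = 4/(ζ·t_s) = 4/(0.210·0.520) = 36.6 rad/s.

ω_n ≈ 36.6 rad/s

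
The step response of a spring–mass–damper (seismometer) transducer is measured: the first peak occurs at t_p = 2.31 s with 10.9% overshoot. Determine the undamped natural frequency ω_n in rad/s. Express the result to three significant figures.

The overshoot fixes ζ = −ln(OS)/√(π²+ln²(OS)) = 0.576.
From t_p = π/ω_d, ω_d = π/2.31 = 1.36 rad/s, so ω_n = ω_d/√(1−ζ²) = 1.66 rad/s.

ω_n ≈ 1.66 rad/s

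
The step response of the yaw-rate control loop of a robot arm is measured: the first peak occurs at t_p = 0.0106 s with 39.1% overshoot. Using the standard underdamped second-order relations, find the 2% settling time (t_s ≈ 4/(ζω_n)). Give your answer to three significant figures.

The overshoot fixes ζ = −ln(OS)/√(π²+ln²(OS)) = 0.286.
t_p = π/ω_d ⇒ ω_d = 296 rad/s; then ω_n = ω_d/√(1−ζ²) = 309 rad/s.
t_s ≈ 4/(ζω_n) = 4/(0.286·309) = 0.0452 s.

t_s ≈ 0.0452 s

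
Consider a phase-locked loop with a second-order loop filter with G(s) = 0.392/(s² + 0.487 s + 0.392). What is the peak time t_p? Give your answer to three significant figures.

Comparing the denominator to s² + 2ζω_n s + ω_n²: ω_n = √0.392 = 0.626 rad/s, and 2ζω_n = 0.487 so ζ = 0.487/(2·0.626) = 0.389.
The damped frequency ω_d = ω_n√(1−ζ²) = 0.577 rad/s. Then t_p = π/ω_d = 5.45 s.

t_p ≈ 5.45 s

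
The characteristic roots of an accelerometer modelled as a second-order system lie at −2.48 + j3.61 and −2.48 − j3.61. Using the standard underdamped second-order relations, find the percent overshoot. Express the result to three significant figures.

|pole| = ω_n = √(2.48² + 3.61²) = 4.38 rad/s; ζ = cos θ = σ/ω_n = 0.566.
%OS = 100·exp(−πζ/√(1−ζ²)) = 11.6%.

%OS ≈ 11.6%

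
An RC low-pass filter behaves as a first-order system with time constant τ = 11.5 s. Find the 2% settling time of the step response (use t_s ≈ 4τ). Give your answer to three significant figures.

t_s ≈ 46.0 s

t_s ≈ 4τ = 46.0 s.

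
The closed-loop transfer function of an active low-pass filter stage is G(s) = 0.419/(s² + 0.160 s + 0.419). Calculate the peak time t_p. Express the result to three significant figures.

t_p ≈ 4.89 s

ω_n = √0.419 = 0.647 rad/s; ζ = 0.160/(2·0.647) = 0.124.
ω_d = ω_n√(1−ζ²) = 0.642 rad/s. Then t_p = π/ω_d = 4.89 s.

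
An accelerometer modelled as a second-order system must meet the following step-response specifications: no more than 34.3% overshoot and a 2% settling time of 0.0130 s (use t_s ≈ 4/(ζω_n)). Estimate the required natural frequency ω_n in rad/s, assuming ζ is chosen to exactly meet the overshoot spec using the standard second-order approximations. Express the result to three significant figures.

ζ = −ln(OS)/√(π² + (ln OS)²). With OS = 0.343, ln OS = −1.070 and ζ = 1.070/3.319 = 0.322.
From t_s ≈ 4/(ζω_n): ω_n = 4/(ζ·t_s) = 4/(0.322·0.0130) = 954 rad/s.

ω_n ≈ 954 rad/s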